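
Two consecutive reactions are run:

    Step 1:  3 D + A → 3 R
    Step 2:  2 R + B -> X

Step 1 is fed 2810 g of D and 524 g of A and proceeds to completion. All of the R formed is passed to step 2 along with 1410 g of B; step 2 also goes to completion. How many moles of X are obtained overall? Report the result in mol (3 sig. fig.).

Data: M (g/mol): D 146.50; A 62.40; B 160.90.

Step 1:
n(D) = 2810 / 146.50 = 19.18 mol
n(A) = 524.0 / 62.40 = 8.397 mol
n/ν → D: 6.393, A: 8.397; D is limiting.
n(R) produced = (3/3) × 19.18 = 19.18 mol
Step 2:
n(R) available = 19.18 mol
n(B) = 1410 / 160.90 = 8.763 mol
n/ν → R: 9.590, B: 8.763; B is limiting.
n(X) = (1/1) × 8.763 = 8.763 mol

8.76 mol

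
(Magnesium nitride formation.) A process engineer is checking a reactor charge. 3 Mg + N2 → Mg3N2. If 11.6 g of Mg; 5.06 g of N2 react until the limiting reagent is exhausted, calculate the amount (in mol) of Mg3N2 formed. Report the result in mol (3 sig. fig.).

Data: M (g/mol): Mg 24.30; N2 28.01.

n(Mg) = 11.60 / 24.30 = 0.4774 mol
n(N2) = 5.060 / 28.01 = 0.1806 mol
n/ν → Mg: 0.1591, N2: 0.1806; Mg is limiting.
n(Mg3N2) = (1/3) × 0.4774 = 0.1591 mol

0.159 mol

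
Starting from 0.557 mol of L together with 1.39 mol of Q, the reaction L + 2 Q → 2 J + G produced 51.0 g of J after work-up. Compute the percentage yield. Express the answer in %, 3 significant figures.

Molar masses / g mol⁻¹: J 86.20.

n(L) = 0.5570 mol
n(Q) = 1.390 mol
n/ν → L: 0.5570, Q: 0.6950; L is limiting.
theoretical n(J) = (2/1) × 0.5570 = 1.114 mol → 96.03 g
% yield = 51.0 / 96.03 × 100 = 53.11 %

53.1 %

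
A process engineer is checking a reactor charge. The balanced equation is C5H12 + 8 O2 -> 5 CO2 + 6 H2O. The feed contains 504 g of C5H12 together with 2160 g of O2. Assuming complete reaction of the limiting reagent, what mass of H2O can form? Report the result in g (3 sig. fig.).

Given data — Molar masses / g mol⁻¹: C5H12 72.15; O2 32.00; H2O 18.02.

n(C5H12) = 504.0 / 72.15 = 6.985 mol
n(O2) = 2160 / 32.00 = 67.50 mol
n/ν for C5H12 = 6.985/1 = 6.985
n/ν for O2 = 67.50/8 = 8.438
Smallest n/ν is C5H12 → limiting reagent.
n(H2O) = (6/1) × 6.985 = 41.91 mol
mass = 41.91 × 18.02 = 755.2 g

755 g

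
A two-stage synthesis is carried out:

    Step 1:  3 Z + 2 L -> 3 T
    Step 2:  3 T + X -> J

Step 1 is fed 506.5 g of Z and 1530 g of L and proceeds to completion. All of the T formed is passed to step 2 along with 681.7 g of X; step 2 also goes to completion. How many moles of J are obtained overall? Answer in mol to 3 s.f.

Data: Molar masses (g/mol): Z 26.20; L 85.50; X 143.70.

Step 1:
n(Z) = 506.5 / 26.20 = 19.33 mol
n(L) = 1530 / 85.50 = 17.89 mol
n/ν for Z = 19.33/3 = 6.443
n/ν for L = 17.89/2 = 8.945
Smallest n/ν is Z → limiting reagent.
n(T) produced = (3/3) × 19.33 = 19.33 mol
Step 2:
n(T) available = 19.33 mol
n(X) = 681.7 / 143.70 = 4.744 mol
n/ν for T = 19.33/3 = 6.443
n/ν for X = 4.744/1 = 4.744
Smallest n/ν is X → limiting reagent.
n(J) = (1/1) × 4.744 = 4.744 mol

4.74 mol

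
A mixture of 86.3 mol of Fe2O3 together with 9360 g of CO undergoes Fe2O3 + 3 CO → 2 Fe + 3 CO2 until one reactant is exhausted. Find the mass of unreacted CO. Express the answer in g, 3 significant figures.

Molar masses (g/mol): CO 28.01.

n(Fe2O3) = 86.30 mol
n(CO) = 9360 / 28.01 = 334.2 mol
n/ν for Fe2O3 = 86.30/1 = 86.30
n/ν for CO = 334.2/3 = 111.4
Smallest n/ν is Fe2O3 → limiting reagent.
CO consumed = (3/1) × 86.30 = 258.9 mol
CO remaining = 334.2 − 258.9 = 75.30 mol
mass = 75.30 × 28.01 = 2109 g

2110 g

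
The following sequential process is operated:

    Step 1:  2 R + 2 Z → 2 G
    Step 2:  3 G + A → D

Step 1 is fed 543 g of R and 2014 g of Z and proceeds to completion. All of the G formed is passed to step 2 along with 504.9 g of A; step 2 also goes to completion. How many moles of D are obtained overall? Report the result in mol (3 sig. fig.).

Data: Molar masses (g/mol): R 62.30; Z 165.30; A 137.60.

2.91 mol

Step 1:
n(R) = 543.0 / 62.30 = 8.716 mol
n(Z) = 2014 / 165.30 = 12.18 mol
n/ν for R = 8.716/2 = 4.358
n/ν for Z = 12.18/2 = 6.090
Smallest n/ν is R → limiting reagent.
n(G) produced = (2/2) × 8.716 = 8.716 mol
Step 2:
n(G) available = 8.716 mol
n(A) = 504.9 / 137.60 = 3.669 mol
n/ν for G = 8.716/3 = 2.905
n/ν for A = 3.669/1 = 3.669
Smallest n/ν is G → limiting reagent.
n(D) = (1/3) × 8.716 = 2.905 mol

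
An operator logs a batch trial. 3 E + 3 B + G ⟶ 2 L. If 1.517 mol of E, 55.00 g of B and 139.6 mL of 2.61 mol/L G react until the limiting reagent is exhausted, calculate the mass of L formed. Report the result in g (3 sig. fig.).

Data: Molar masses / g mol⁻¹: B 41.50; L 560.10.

408 g

n(E) = 1.517 mol
n(B) = 55.00 / 41.50 = 1.325 mol
n(G) = 2.61 × 139.6/1000 = 0.3644 mol
n/ν for E = 1.517/3 = 0.5057
n/ν for B = 1.325/3 = 0.4417
n/ν for G = 0.3644/1 = 0.3644
Smallest n/ν is G → limiting reagent.
n(L) = (2/1) × 0.3644 = 0.7288 mol
mass = 0.7288 × 560.10 = 408.2 g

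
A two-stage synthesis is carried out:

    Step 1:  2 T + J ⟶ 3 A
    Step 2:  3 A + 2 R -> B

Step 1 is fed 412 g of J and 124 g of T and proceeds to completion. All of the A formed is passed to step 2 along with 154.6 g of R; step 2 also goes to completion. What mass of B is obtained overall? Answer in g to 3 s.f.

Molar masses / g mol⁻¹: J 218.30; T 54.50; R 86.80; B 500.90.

446 g

Step 1:
n(J) = 412.0 / 218.30 = 1.887 mol
n(T) = 124.0 / 54.50 = 2.275 mol
n/ν for J = 1.887/1 = 1.887
n/ν for T = 2.275/2 = 1.138
Smallest n/ν is T → limiting reagent.
n(A) produced = (3/2) × 2.275 = 3.413 mol
Step 2:
n(A) available = 3.413 mol
n(R) = 154.6 / 86.80 = 1.781 mol
n/ν for A = 3.413/3 = 1.138
n/ν for R = 1.781/2 = 0.8905
Smallest n/ν is R → limiting reagent.
n(B) = (1/2) × 1.781 = 0.8905 mol
mass = 0.8905 × 500.90 = 446.1 g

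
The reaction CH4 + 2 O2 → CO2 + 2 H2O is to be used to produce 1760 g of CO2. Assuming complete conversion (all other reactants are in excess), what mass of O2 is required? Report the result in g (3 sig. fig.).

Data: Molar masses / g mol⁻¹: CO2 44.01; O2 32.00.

n(CO2) = 1760 / 44.01 = 39.99 mol
n(O2) = (2/1) × 39.99 = 79.98 mol
mass = 79.98 × 32.00 = 2559 g

2560 g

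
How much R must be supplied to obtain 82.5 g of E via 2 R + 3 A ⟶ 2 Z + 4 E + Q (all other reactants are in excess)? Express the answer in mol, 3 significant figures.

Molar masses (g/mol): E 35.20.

n(E) = 82.5 / 35.20 = 2.344 mol
n(R) = (2/4) × 2.344 = 1.172 mol

1.17 mol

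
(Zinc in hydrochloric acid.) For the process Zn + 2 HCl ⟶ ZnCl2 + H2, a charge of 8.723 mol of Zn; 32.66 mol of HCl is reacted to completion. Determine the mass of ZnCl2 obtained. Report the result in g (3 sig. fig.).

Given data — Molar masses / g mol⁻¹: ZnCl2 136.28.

n(Zn) = 8.723 mol
n(HCl) = 32.66 mol
n/ν for Zn = 8.723/1 = 8.723
n/ν for HCl = 32.66/2 = 16.33
Smallest n/ν is Zn → limiting reagent.
n(ZnCl2) = (1/1) × 8.723 = 8.723 mol
mass = 8.723 × 136.28 = 1189 g

1190 g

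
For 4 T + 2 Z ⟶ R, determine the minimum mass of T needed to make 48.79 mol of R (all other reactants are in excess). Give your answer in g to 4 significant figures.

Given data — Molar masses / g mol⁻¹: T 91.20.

17800 g

n(R) = 48.79 mol
n(T) = (4/1) × 48.79 = 195.2 mol
mass = 195.2 × 91.20 = 17800 g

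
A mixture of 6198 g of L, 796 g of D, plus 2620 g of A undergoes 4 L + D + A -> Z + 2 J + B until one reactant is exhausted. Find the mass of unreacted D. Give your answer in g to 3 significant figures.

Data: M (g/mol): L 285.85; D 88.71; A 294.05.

315 g

n(L) = 6198 / 285.85 = 21.68 mol
n(D) = 796.0 / 88.71 = 8.973 mol
n(A) = 2620 / 294.05 = 8.910 mol
n/ν for L = 21.68/4 = 5.420
n/ν for D = 8.973/1 = 8.973
n/ν for A = 8.910/1 = 8.910
Smallest n/ν is L → limiting reagent.
D consumed = (1/4) × 21.68 = 5.420 mol
D remaining = 8.973 − 5.420 = 3.553 mol
mass = 3.553 × 88.71 = 315.2 g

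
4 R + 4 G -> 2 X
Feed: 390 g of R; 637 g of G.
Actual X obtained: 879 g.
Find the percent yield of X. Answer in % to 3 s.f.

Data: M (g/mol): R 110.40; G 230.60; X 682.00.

93.3 %

n(R) = 390.0 / 110.40 = 3.533 mol
n(G) = 637.0 / 230.60 = 2.762 mol
n/ν → R: 0.8833, G: 0.6905; G is limiting.
theoretical n(X) = (2/4) × 2.762 = 1.381 mol → 941.8 g
% yield = 879 / 941.8 × 100 = 93.33 %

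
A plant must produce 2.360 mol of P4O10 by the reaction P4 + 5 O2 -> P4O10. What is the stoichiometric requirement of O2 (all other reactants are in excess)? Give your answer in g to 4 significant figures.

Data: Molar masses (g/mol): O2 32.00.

377.6 g

n(P4O10) = 2.360 mol
n(O2) = (5/1) × 2.360 = 11.80 mol
mass = 11.80 × 32.00 = 377.6 g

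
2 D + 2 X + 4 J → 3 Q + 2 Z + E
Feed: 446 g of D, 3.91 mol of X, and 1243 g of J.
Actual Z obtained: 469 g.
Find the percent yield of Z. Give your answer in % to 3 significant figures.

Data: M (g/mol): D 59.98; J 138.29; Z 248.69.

48.2 %

n(D) = 446.0 / 59.98 = 7.436 mol
n(X) = 3.910 mol
n(J) = 1243 / 138.29 = 8.988 mol
n/ν for D = 7.436/2 = 3.718
n/ν for X = 3.910/2 = 1.955
n/ν for J = 8.988/4 = 2.247
Smallest n/ν is X → limiting reagent.
theoretical n(Z) = (2/2) × 3.910 = 3.910 mol → 972.4 g
% yield = 469 / 972.4 × 100 = 48.23 %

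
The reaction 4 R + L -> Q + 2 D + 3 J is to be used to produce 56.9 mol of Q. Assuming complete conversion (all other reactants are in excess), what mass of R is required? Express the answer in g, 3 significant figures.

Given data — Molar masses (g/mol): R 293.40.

66800 g

n(Q) = 56.90 mol
n(R) = (4/1) × 56.90 = 227.6 mol
mass = 227.6 × 293.40 = 66780 g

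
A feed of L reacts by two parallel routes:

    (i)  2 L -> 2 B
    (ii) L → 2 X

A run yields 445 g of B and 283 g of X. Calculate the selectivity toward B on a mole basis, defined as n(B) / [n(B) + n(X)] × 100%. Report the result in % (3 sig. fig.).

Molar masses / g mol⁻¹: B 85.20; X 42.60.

44.0 %

n(B) = 445 / 85.20 = 5.223 mol
n(X) = 283 / 42.60 = 6.643 mol
selectivity = 5.223/(5.223+6.643) × 100 = 44.02 %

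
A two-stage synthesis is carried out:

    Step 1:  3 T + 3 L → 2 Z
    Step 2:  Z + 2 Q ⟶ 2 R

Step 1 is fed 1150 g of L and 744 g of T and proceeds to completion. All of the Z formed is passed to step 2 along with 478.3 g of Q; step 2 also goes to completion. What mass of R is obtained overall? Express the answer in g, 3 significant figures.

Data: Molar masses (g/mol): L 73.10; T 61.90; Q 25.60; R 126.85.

Step 1:
n(L) = 1150 / 73.10 = 15.73 mol
n(T) = 744.0 / 61.90 = 12.02 mol
n/ν for L = 15.73/3 = 5.243
n/ν for T = 12.02/3 = 4.007
Smallest n/ν is T → limiting reagent.
n(Z) produced = (2/3) × 12.02 = 8.013 mol
Step 2:
n(Z) available = 8.013 mol
n(Q) = 478.3 / 25.60 = 18.68 mol
n/ν for Z = 8.013/1 = 8.013
n/ν for Q = 18.68/2 = 9.340
Smallest n/ν is Z → limiting reagent.
n(R) = (2/1) × 8.013 = 16.03 mol
mass = 16.03 × 126.85 = 2033 g

2030 g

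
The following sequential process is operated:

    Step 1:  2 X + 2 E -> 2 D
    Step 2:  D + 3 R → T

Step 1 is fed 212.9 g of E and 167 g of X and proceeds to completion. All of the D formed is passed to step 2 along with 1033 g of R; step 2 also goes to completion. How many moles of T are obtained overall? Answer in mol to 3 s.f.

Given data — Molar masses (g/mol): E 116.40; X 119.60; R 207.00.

Step 1:
n(E) = 212.9 / 116.40 = 1.829 mol
n(X) = 167.0 / 119.60 = 1.396 mol
n/ν for E = 1.829/2 = 0.9145
n/ν for X = 1.396/2 = 0.6980
Smallest n/ν is X → limiting reagent.
n(D) produced = (2/2) × 1.396 = 1.396 mol
Step 2:
n(D) available = 1.396 mol
n(R) = 1033 / 207.00 = 4.990 mol
n/ν for D = 1.396/1 = 1.396
n/ν for R = 4.990/3 = 1.663
Smallest n/ν is D → limiting reagent.
n(T) = (1/1) × 1.396 = 1.396 mol

1.40 mol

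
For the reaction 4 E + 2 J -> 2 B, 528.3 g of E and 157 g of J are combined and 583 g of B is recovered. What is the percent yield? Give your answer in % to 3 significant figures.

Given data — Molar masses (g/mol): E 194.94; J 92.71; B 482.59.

89.2 %

n(E) = 528.3 / 194.94 = 2.710 mol
n(J) = 157.0 / 92.71 = 1.693 mol
n/ν → E: 0.6775, J: 0.8465; E is limiting.
theoretical n(B) = (2/4) × 2.710 = 1.355 mol → 653.9 g
% yield = 583 / 653.9 × 100 = 89.16 %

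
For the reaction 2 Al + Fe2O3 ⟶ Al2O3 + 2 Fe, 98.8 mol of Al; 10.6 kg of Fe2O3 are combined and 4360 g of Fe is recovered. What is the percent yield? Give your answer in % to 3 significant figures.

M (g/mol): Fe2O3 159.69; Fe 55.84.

79.0 %

n(Al) = 98.80 mol
n(Fe2O3) = 10.60×1000 / 159.69 = 66.38 mol
n/ν for Al = 98.80/2 = 49.40
n/ν for Fe2O3 = 66.38/1 = 66.38
Smallest n/ν is Al → limiting reagent.
theoretical n(Fe) = (2/2) × 98.80 = 98.80 mol → 5517 g
% yield = 4360 / 5517 × 100 = 79.03 %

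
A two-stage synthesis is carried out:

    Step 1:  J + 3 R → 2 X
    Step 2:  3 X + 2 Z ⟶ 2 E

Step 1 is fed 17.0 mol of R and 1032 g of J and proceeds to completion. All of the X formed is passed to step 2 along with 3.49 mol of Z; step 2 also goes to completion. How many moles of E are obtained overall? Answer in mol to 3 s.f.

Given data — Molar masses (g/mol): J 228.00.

3.49 mol

Step 1:
n(R) = 17.00 mol
n(J) = 1032 / 228.00 = 4.526 mol
n/ν for R = 17.00/3 = 5.667
n/ν for J = 4.526/1 = 4.526
Smallest n/ν is J → limiting reagent.
n(X) produced = (2/1) × 4.526 = 9.052 mol
Step 2:
n(X) available = 9.052 mol
n(Z) = 3.490 mol
n/ν for X = 9.052/3 = 3.017
n/ν for Z = 3.490/2 = 1.745
Smallest n/ν is Z → limiting reagent.
n(E) = (2/2) × 3.490 = 3.490 mol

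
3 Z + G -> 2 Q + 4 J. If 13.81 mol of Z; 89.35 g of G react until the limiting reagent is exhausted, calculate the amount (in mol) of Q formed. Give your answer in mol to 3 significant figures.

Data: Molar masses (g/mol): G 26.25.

6.81 mol

n(Z) = 13.81 mol
n(G) = 89.35 / 26.25 = 3.404 mol
n/ν for Z = 13.81/3 = 4.603
n/ν for G = 3.404/1 = 3.404
Smallest n/ν is G → limiting reagent.
n(Q) = (2/1) × 3.404 = 6.808 mol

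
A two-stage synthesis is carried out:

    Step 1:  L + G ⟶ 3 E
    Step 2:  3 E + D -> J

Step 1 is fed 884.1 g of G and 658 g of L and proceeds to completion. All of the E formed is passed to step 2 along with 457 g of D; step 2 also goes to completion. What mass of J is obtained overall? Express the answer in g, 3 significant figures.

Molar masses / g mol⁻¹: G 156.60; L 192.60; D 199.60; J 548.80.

Step 1:
n(G) = 884.1 / 156.60 = 5.646 mol
n(L) = 658.0 / 192.60 = 3.416 mol
n/ν for G = 5.646/1 = 5.646
n/ν for L = 3.416/1 = 3.416
Smallest n/ν is L → limiting reagent.
n(E) produced = (3/1) × 3.416 = 10.25 mol
Step 2:
n(E) available = 10.25 mol
n(D) = 457.0 / 199.60 = 2.290 mol
n/ν for E = 10.25/3 = 3.417
n/ν for D = 2.290/1 = 2.290
Smallest n/ν is D → limiting reagent.
n(J) = (1/1) × 2.290 = 2.290 mol
mass = 2.290 × 548.80 = 1257 g

1260 g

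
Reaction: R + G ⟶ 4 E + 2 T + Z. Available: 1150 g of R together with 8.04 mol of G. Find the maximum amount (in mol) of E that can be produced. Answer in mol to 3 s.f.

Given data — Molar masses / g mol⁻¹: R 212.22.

21.7 mol

n(R) = 1150 / 212.22 = 5.419 mol
n(G) = 8.040 mol
n/ν → R: 5.419, G: 8.040; R is limiting.
n(E) = (4/1) × 5.419 = 21.68 mol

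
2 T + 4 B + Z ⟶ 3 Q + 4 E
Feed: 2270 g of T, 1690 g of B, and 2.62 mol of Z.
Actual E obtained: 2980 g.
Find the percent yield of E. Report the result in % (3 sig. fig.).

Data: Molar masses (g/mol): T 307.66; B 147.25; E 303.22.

93.8 %

n(T) = 2270 / 307.66 = 7.378 mol
n(B) = 1690 / 147.25 = 11.48 mol
n(Z) = 2.620 mol
n/ν for T = 7.378/2 = 3.689
n/ν for B = 11.48/4 = 2.870
n/ν for Z = 2.620/1 = 2.620
Smallest n/ν is Z → limiting reagent.
theoretical n(E) = (4/1) × 2.620 = 10.48 mol → 3178 g
% yield = 2980 / 3178 × 100 = 93.77 %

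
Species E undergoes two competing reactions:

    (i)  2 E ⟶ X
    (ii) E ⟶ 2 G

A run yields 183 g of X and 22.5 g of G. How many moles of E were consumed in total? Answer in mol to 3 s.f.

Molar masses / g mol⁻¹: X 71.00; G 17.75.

n(X) = 183 / 71.00 = 2.577 mol
n(G) = 22.5 / 17.75 = 1.268 mol
n(E) via (i) = (2/1)×2.577 = 5.154 mol
n(E) via (ii) = (1/2)×1.268 = 0.6340 mol
total n(E) = 5.154 + 0.6340 = 5.788 mol

5.79 mol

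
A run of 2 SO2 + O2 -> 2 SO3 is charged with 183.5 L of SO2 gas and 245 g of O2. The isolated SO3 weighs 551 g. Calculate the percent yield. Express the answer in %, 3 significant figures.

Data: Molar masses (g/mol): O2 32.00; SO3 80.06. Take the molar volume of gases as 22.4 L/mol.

n(SO2) = 183.5 / 22.4 = 8.192 mol
n(O2) = 245.0 / 32.00 = 7.656 mol
n/ν for SO2 = 8.192/2 = 4.096
n/ν for O2 = 7.656/1 = 7.656
Smallest n/ν is SO2 → limiting reagent.
theoretical n(SO3) = (2/2) × 8.192 = 8.192 mol → 655.9 g
% yield = 551 / 655.9 × 100 = 84.01 %

84.0 %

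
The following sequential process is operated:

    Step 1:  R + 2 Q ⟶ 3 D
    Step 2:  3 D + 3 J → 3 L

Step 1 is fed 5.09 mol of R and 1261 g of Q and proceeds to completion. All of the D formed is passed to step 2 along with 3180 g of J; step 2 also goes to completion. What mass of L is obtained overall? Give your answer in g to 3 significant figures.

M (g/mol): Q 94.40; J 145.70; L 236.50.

3610 g

Step 1:
n(R) = 5.090 mol
n(Q) = 1261 / 94.40 = 13.36 mol
n/ν for R = 5.090/1 = 5.090
n/ν for Q = 13.36/2 = 6.680
Smallest n/ν is R → limiting reagent.
n(D) produced = (3/1) × 5.090 = 15.27 mol
Step 2:
n(D) available = 15.27 mol
n(J) = 3180 / 145.70 = 21.83 mol
n/ν for D = 15.27/3 = 5.090
n/ν for J = 21.83/3 = 7.277
Smallest n/ν is D → limiting reagent.
n(L) = (3/3) × 15.27 = 15.27 mol
mass = 15.27 × 236.50 = 3611 g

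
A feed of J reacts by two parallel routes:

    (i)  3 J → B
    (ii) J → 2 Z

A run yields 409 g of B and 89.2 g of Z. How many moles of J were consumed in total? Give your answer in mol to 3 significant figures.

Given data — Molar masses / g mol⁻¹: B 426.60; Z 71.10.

n(B) = 409 / 426.60 = 0.9587 mol
n(Z) = 89.2 / 71.10 = 1.255 mol
n(J) via (i) = (3/1)×0.9587 = 2.876 mol
n(J) via (ii) = (1/2)×1.255 = 0.6275 mol
total n(J) = 2.876 + 0.6275 = 3.504 mol

3.50 mol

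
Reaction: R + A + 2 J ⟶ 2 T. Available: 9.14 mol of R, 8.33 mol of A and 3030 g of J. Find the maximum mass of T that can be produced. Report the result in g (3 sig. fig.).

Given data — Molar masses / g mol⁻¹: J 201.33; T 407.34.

6130 g

n(R) = 9.140 mol
n(A) = 8.330 mol
n(J) = 3030 / 201.33 = 15.05 mol
n/ν → R: 9.140, A: 8.330, J: 7.525; J is limiting.
n(T) = (2/2) × 15.05 = 15.05 mol
mass = 15.05 × 407.34 = 6130 g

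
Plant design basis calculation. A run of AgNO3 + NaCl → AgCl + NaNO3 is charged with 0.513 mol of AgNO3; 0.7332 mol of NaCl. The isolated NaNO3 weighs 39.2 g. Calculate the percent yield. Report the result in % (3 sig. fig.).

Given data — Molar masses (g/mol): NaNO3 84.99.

89.9 %

n(AgNO3) = 0.5130 mol
n(NaCl) = 0.7332 mol
n/ν for AgNO3 = 0.5130/1 = 0.5130
n/ν for NaCl = 0.7332/1 = 0.7332
Smallest n/ν is AgNO3 → limiting reagent.
theoretical n(NaNO3) = (1/1) × 0.5130 = 0.5130 mol → 43.60 g
% yield = 39.2 / 43.60 × 100 = 89.91 %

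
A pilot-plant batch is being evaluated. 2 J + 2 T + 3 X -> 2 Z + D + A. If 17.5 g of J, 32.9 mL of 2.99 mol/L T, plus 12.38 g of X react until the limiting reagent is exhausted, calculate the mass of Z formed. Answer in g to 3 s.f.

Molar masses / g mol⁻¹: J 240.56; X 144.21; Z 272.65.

n(J) = 17.50 / 240.56 = 0.07275 mol
n(T) = 2.99 × 32.90/1000 = 0.09837 mol
n(X) = 12.38 / 144.21 = 0.08585 mol
n/ν for J = 0.07275/2 = 0.03638
n/ν for T = 0.09837/2 = 0.04919
n/ν for X = 0.08585/3 = 0.02862
Smallest n/ν is X → limiting reagent.
n(Z) = (2/3) × 0.08585 = 0.05723 mol
mass = 0.05723 × 272.65 = 15.60 g

15.6 g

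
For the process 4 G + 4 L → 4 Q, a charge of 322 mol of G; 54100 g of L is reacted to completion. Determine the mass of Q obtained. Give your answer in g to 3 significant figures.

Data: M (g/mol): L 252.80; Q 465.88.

n(G) = 322.0 mol
n(L) = 54100 / 252.80 = 214.0 mol
n/ν for G = 322.0/4 = 80.50
n/ν for L = 214.0/4 = 53.50
Smallest n/ν is L → limiting reagent.
n(Q) = (4/4) × 214.0 = 214.0 mol
mass = 214.0 × 465.88 = 99700 g

99700 g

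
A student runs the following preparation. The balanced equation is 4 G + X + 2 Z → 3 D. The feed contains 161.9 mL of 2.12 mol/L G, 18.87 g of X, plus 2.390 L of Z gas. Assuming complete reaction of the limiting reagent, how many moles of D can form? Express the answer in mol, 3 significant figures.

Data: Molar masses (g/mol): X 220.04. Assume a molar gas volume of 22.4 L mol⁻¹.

0.160 mol

n(G) = 2.12 × 161.9/1000 = 0.3432 mol
n(X) = 18.87 / 220.04 = 0.08576 mol
n(Z) = 2.390 / 22.4 = 0.1067 mol
n/ν → G: 0.08580, X: 0.08576, Z: 0.05335; Z is limiting.
n(D) = (3/2) × 0.1067 = 0.1601 mol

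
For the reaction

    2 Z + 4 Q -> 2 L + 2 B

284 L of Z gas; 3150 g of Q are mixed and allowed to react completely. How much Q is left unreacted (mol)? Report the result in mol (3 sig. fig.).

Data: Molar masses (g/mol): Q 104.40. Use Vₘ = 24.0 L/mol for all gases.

6.51 mol

n(Z) = 284.0 / 24.0 = 11.83 mol
n(Q) = 3150 / 104.40 = 30.17 mol
n/ν for Z = 11.83/2 = 5.915
n/ν for Q = 30.17/4 = 7.543
Smallest n/ν is Z → limiting reagent.
Q consumed = (4/2) × 11.83 = 23.66 mol
Q remaining = 30.17 − 23.66 = 6.510 mol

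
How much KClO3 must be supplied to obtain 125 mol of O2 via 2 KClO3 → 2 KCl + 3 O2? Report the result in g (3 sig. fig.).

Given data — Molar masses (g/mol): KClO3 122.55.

n(O2) = 125.0 mol
n(KClO3) = (2/3) × 125.0 = 83.33 mol
mass = 83.33 × 122.55 = 10210 g

10200 g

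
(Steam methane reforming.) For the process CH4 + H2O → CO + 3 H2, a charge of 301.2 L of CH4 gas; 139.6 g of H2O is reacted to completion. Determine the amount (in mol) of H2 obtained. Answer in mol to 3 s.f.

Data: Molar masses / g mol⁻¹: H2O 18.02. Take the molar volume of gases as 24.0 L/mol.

n(CH4) = 301.2 / 24.0 = 12.55 mol
n(H2O) = 139.6 / 18.02 = 7.747 mol
n/ν for CH4 = 12.55/1 = 12.55
n/ν for H2O = 7.747/1 = 7.747
Smallest n/ν is H2O → limiting reagent.
n(H2) = (3/1) × 7.747 = 23.24 mol

23.2 mol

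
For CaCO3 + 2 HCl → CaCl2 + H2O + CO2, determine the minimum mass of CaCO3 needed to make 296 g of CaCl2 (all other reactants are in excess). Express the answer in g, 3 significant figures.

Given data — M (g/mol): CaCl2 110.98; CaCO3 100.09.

n(CaCl2) = 296 / 110.98 = 2.667 mol
n(CaCO3) = (1/1) × 2.667 = 2.667 mol
mass = 2.667 × 100.09 = 266.9 g

267 g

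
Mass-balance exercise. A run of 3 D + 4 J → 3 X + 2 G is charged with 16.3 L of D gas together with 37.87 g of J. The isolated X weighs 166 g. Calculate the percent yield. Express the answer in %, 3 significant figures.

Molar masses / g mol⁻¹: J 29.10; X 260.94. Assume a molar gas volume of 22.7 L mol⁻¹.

88.6 %

n(D) = 16.30 / 22.7 = 0.7181 mol
n(J) = 37.87 / 29.10 = 1.301 mol
n/ν for D = 0.7181/3 = 0.2394
n/ν for J = 1.301/4 = 0.3253
Smallest n/ν is D → limiting reagent.
theoretical n(X) = (3/3) × 0.7181 = 0.7181 mol → 187.4 g
% yield = 166 / 187.4 × 100 = 88.58 %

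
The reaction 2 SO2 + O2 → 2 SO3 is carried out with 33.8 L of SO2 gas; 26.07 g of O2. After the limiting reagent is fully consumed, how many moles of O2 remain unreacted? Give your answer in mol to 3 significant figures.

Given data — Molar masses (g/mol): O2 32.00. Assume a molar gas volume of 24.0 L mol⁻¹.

0.111 mol

n(SO2) = 33.80 / 24.0 = 1.408 mol
n(O2) = 26.07 / 32.00 = 0.8147 mol
n/ν for SO2 = 1.408/2 = 0.7040
n/ν for O2 = 0.8147/1 = 0.8147
Smallest n/ν is SO2 → limiting reagent.
O2 consumed = (1/2) × 1.408 = 0.7040 mol
O2 remaining = 0.8147 − 0.7040 = 0.1107 mol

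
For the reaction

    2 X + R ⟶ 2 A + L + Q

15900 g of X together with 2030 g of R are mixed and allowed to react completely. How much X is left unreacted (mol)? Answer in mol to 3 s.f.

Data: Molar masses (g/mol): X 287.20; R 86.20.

8.26 mol

n(X) = 15900 / 287.20 = 55.36 mol
n(R) = 2030 / 86.20 = 23.55 mol
n/ν → X: 27.68, R: 23.55; R is limiting.
X consumed = (2/1) × 23.55 = 47.10 mol
X remaining = 55.36 − 47.10 = 8.260 mol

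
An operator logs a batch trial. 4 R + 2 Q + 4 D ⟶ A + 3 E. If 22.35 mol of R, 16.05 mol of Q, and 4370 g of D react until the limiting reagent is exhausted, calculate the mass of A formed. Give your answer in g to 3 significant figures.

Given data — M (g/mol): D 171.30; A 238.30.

n(R) = 22.35 mol
n(Q) = 16.05 mol
n(D) = 4370 / 171.30 = 25.51 mol
n/ν for R = 22.35/4 = 5.588
n/ν for Q = 16.05/2 = 8.025
n/ν for D = 25.51/4 = 6.378
Smallest n/ν is R → limiting reagent.
n(A) = (1/4) × 22.35 = 5.588 mol
mass = 5.588 × 238.30 = 1332 g

1330 g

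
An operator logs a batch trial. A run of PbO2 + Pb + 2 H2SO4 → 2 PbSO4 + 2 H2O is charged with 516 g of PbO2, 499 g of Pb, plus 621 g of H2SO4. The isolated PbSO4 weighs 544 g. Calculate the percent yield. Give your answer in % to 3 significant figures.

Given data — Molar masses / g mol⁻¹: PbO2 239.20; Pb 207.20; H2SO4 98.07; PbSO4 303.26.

n(PbO2) = 516.0 / 239.20 = 2.157 mol
n(Pb) = 499.0 / 207.20 = 2.408 mol
n(H2SO4) = 621.0 / 98.07 = 6.332 mol
n/ν → PbO2: 2.157, Pb: 2.408, H2SO4: 3.166; PbO2 is limiting.
theoretical n(PbSO4) = (2/1) × 2.157 = 4.314 mol → 1308 g
% yield = 544 / 1308 × 100 = 41.59 %

41.6 %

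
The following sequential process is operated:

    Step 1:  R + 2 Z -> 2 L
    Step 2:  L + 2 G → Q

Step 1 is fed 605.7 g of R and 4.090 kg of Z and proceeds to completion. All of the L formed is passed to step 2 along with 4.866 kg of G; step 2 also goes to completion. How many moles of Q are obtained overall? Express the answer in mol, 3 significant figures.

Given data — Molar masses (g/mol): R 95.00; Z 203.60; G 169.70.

Step 1:
n(R) = 605.7 / 95.00 = 6.376 mol
n(Z) = 4.090×1000 / 203.60 = 20.09 mol
n/ν for R = 6.376/1 = 6.376
n/ν for Z = 20.09/2 = 10.05
Smallest n/ν is R → limiting reagent.
n(L) produced = (2/1) × 6.376 = 12.75 mol
Step 2:
n(L) available = 12.75 mol
n(G) = 4.866×1000 / 169.70 = 28.67 mol
n/ν for L = 12.75/1 = 12.75
n/ν for G = 28.67/2 = 14.34
Smallest n/ν is L → limiting reagent.
n(Q) = (1/1) × 12.75 = 12.75 mol

12.8 mol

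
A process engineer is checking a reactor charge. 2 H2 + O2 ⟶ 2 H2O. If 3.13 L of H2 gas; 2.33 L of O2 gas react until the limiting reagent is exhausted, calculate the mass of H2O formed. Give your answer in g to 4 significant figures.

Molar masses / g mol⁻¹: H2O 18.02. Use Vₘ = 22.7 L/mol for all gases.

n(H2) = 3.130 / 22.7 = 0.1379 mol
n(O2) = 2.330 / 22.7 = 0.1026 mol
n/ν for H2 = 0.1379/2 = 0.06895
n/ν for O2 = 0.1026/1 = 0.1026
Smallest n/ν is H2 → limiting reagent.
n(H2O) = (2/2) × 0.1379 = 0.1379 mol
mass = 0.1379 × 18.02 = 2.485 g

2.485 g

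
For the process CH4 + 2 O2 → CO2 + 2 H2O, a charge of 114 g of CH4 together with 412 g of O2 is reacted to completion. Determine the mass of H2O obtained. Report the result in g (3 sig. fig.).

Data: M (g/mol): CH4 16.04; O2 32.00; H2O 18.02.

n(CH4) = 114.0 / 16.04 = 7.107 mol
n(O2) = 412.0 / 32.00 = 12.88 mol
n/ν → CH4: 7.107, O2: 6.440; O2 is limiting.
n(H2O) = (2/2) × 12.88 = 12.88 mol
mass = 12.88 × 18.02 = 232.1 g

232 g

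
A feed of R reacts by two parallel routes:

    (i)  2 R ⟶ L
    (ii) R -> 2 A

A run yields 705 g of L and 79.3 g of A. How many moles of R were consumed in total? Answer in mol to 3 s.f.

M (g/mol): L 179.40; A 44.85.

8.74 mol

n(L) = 705 / 179.40 = 3.930 mol
n(A) = 79.3 / 44.85 = 1.768 mol
n(R) via (i) = (2/1)×3.930 = 7.860 mol
n(R) via (ii) = (1/2)×1.768 = 0.8840 mol
total n(R) = 7.860 + 0.8840 = 8.744 mol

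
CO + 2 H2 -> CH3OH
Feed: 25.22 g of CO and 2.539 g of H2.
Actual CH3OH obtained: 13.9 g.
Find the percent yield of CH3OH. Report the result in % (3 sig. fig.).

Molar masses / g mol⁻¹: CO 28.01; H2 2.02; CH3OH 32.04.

n(CO) = 25.22 / 28.01 = 0.9004 mol
n(H2) = 2.539 / 2.02 = 1.257 mol
n/ν for CO = 0.9004/1 = 0.9004
n/ν for H2 = 1.257/2 = 0.6285
Smallest n/ν is H2 → limiting reagent.
theoretical n(CH3OH) = (1/2) × 1.257 = 0.6285 mol → 20.14 g
% yield = 13.9 / 20.14 × 100 = 69.02 %

69.0 %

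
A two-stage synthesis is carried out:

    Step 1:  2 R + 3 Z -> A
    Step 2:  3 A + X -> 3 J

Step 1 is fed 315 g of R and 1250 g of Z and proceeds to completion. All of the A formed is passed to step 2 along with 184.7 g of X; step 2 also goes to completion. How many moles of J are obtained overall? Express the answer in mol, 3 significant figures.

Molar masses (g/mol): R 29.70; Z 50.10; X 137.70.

4.02 mol

Step 1:
n(R) = 315.0 / 29.70 = 10.61 mol
n(Z) = 1250 / 50.10 = 24.95 mol
n/ν for R = 10.61/2 = 5.305
n/ν for Z = 24.95/3 = 8.317
Smallest n/ν is R → limiting reagent.
n(A) produced = (1/2) × 10.61 = 5.305 mol
Step 2:
n(A) available = 5.305 mol
n(X) = 184.7 / 137.70 = 1.341 mol
n/ν for A = 5.305/3 = 1.768
n/ν for X = 1.341/1 = 1.341
Smallest n/ν is X → limiting reagent.
n(J) = (3/1) × 1.341 = 4.023 mol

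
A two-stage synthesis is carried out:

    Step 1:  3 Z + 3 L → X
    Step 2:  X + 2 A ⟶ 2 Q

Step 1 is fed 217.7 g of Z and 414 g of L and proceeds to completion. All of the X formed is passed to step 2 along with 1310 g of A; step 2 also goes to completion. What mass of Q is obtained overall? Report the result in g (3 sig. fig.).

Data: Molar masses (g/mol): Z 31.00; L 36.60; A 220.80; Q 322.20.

Step 1:
n(Z) = 217.7 / 31.00 = 7.023 mol
n(L) = 414.0 / 36.60 = 11.31 mol
n/ν for Z = 7.023/3 = 2.341
n/ν for L = 11.31/3 = 3.770
Smallest n/ν is Z → limiting reagent.
n(X) produced = (1/3) × 7.023 = 2.341 mol
Step 2:
n(X) available = 2.341 mol
n(A) = 1310 / 220.80 = 5.933 mol
n/ν for X = 2.341/1 = 2.341
n/ν for A = 5.933/2 = 2.967
Smallest n/ν is X → limiting reagent.
n(Q) = (2/1) × 2.341 = 4.682 mol
mass = 4.682 × 322.20 = 1509 g

1510 g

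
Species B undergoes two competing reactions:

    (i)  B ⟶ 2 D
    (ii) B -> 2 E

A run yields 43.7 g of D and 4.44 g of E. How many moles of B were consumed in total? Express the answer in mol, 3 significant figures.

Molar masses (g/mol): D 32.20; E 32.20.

0.748 mol

n(D) = 43.7 / 32.20 = 1.357 mol
n(E) = 4.44 / 32.20 = 0.1379 mol
n(B) via (i) = (1/2)×1.357 = 0.6785 mol
n(B) via (ii) = (1/2)×0.1379 = 0.06895 mol
total n(B) = 0.6785 + 0.06895 = 0.7475 mol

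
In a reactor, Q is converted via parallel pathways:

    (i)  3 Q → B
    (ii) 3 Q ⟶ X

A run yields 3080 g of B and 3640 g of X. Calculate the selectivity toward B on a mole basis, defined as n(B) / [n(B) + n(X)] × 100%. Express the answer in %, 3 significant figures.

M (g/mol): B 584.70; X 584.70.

45.8 %

n(B) = 3080 / 584.70 = 5.268 mol
n(X) = 3640 / 584.70 = 6.225 mol
selectivity = 5.268/(5.268+6.225) × 100 = 45.84 %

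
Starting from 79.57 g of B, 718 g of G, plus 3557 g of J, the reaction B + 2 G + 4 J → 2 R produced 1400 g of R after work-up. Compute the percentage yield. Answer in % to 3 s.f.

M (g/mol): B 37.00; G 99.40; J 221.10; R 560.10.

58.1 %

n(B) = 79.57 / 37.00 = 2.151 mol
n(G) = 718.0 / 99.40 = 7.223 mol
n(J) = 3557 / 221.10 = 16.09 mol
n/ν → B: 2.151, G: 3.612, J: 4.023; B is limiting.
theoretical n(R) = (2/1) × 2.151 = 4.302 mol → 2410 g
% yield = 1400 / 2410 × 100 = 58.09 %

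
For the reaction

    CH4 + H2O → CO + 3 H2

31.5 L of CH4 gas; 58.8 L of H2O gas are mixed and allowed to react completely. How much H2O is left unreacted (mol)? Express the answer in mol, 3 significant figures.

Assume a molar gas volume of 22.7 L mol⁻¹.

n(CH4) = 31.50 / 22.7 = 1.388 mol
n(H2O) = 58.80 / 22.7 = 2.590 mol
n/ν for CH4 = 1.388/1 = 1.388
n/ν for H2O = 2.590/1 = 2.590
Smallest n/ν is CH4 → limiting reagent.
H2O consumed = (1/1) × 1.388 = 1.388 mol
H2O remaining = 2.590 − 1.388 = 1.202 mol

1.20 mol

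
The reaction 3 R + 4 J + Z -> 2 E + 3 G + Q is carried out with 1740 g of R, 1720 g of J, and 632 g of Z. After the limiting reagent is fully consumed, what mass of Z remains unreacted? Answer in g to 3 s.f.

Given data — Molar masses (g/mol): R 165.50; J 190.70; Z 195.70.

n(R) = 1740 / 165.50 = 10.51 mol
n(J) = 1720 / 190.70 = 9.019 mol
n(Z) = 632.0 / 195.70 = 3.229 mol
n/ν → R: 3.503, J: 2.255, Z: 3.229; J is limiting.
Z consumed = (1/4) × 9.019 = 2.255 mol
Z remaining = 3.229 − 2.255 = 0.9740 mol
mass = 0.9740 × 195.70 = 190.6 g

191 g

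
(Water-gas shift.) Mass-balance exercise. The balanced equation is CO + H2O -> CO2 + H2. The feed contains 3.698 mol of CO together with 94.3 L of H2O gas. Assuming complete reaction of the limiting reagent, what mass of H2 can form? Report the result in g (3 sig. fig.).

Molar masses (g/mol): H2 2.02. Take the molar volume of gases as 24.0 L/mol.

n(CO) = 3.698 mol
n(H2O) = 94.30 / 24.0 = 3.929 mol
n/ν for CO = 3.698/1 = 3.698
n/ν for H2O = 3.929/1 = 3.929
Smallest n/ν is CO → limiting reagent.
n(H2) = (1/1) × 3.698 = 3.698 mol
mass = 3.698 × 2.02 = 7.470 g

7.47 g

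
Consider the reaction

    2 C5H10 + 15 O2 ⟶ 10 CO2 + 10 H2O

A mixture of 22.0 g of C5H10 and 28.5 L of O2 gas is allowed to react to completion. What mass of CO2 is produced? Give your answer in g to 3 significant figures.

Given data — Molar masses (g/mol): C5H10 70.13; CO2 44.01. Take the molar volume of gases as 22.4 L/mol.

n(C5H10) = 22.00 / 70.13 = 0.3137 mol
n(O2) = 28.50 / 22.4 = 1.272 mol
n/ν for C5H10 = 0.3137/2 = 0.1569
n/ν for O2 = 1.272/15 = 0.08480
Smallest n/ν is O2 → limiting reagent.
n(CO2) = (10/15) × 1.272 = 0.8480 mol
mass = 0.8480 × 44.01 = 37.32 g

37.3 g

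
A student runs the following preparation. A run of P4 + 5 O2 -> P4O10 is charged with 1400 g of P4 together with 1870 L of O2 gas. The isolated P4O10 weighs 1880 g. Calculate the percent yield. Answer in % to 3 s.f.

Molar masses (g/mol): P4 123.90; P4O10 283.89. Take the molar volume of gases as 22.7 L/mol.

n(P4) = 1400 / 123.90 = 11.30 mol
n(O2) = 1870 / 22.7 = 82.38 mol
n/ν → P4: 11.30, O2: 16.48; P4 is limiting.
theoretical n(P4O10) = (1/1) × 11.30 = 11.30 mol → 3208 g
% yield = 1880 / 3208 × 100 = 58.60 %

58.6 %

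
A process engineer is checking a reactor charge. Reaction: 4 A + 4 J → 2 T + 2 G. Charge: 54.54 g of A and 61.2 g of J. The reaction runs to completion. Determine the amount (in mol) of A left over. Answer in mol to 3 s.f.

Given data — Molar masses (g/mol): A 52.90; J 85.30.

0.314 mol

n(A) = 54.54 / 52.90 = 1.031 mol
n(J) = 61.20 / 85.30 = 0.7175 mol
n/ν for A = 1.031/4 = 0.2578
n/ν for J = 0.7175/4 = 0.1794
Smallest n/ν is J → limiting reagent.
A consumed = (4/4) × 0.7175 = 0.7175 mol
A remaining = 1.031 − 0.7175 = 0.3135 mol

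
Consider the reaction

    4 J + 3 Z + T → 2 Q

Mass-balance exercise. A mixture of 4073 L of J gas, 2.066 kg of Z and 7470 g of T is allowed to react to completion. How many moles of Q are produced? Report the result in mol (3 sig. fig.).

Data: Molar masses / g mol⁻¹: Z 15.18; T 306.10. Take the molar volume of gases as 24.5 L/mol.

n(J) = 4073 / 24.5 = 166.2 mol
n(Z) = 2.066×1000 / 15.18 = 136.1 mol
n(T) = 7470 / 306.10 = 24.40 mol
n/ν → J: 41.55, Z: 45.37, T: 24.40; T is limiting.
n(Q) = (2/1) × 24.40 = 48.80 mol

48.8 mol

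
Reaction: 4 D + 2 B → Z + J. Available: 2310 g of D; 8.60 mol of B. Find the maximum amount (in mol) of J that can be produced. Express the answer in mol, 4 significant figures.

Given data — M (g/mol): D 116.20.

n(D) = 2310 / 116.20 = 19.88 mol
n(B) = 8.600 mol
n/ν → D: 4.970, B: 4.300; B is limiting.
n(J) = (1/2) × 8.600 = 4.300 mol

4.300 mol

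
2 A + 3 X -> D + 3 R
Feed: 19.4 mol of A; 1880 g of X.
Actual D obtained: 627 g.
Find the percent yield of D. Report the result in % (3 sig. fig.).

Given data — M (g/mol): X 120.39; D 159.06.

n(A) = 19.40 mol
n(X) = 1880 / 120.39 = 15.62 mol
n/ν for A = 19.40/2 = 9.700
n/ν for X = 15.62/3 = 5.207
Smallest n/ν is X → limiting reagent.
theoretical n(D) = (1/3) × 15.62 = 5.207 mol → 828.2 g
% yield = 627 / 828.2 × 100 = 75.71 %

75.7 %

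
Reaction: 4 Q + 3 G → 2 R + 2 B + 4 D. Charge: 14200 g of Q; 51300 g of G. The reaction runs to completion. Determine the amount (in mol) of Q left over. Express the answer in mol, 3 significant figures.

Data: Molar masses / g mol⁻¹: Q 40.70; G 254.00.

79.6 mol

n(Q) = 14200 / 40.70 = 348.9 mol
n(G) = 51300 / 254.00 = 202.0 mol
n/ν for Q = 348.9/4 = 87.23
n/ν for G = 202.0/3 = 67.33
Smallest n/ν is G → limiting reagent.
Q consumed = (4/3) × 202.0 = 269.3 mol
Q remaining = 348.9 − 269.3 = 79.60 mol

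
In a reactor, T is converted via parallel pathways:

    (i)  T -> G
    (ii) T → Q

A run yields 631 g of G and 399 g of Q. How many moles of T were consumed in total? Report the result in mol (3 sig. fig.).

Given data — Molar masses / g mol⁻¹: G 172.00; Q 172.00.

5.99 mol

n(G) = 631 / 172.00 = 3.669 mol
n(Q) = 399 / 172.00 = 2.320 mol
n(T) via (i) = (1/1)×3.669 = 3.669 mol
n(T) via (ii) = (1/1)×2.320 = 2.320 mol
total n(T) = 3.669 + 2.320 = 5.989 mol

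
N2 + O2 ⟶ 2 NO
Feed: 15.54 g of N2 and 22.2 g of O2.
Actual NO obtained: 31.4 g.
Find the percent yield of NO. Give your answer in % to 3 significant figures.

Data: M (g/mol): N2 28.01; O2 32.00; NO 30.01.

94.3 %

n(N2) = 15.54 / 28.01 = 0.5548 mol
n(O2) = 22.20 / 32.00 = 0.6938 mol
n/ν for N2 = 0.5548/1 = 0.5548
n/ν for O2 = 0.6938/1 = 0.6938
Smallest n/ν is N2 → limiting reagent.
theoretical n(NO) = (2/1) × 0.5548 = 1.110 mol → 33.31 g
% yield = 31.4 / 33.31 × 100 = 94.27 %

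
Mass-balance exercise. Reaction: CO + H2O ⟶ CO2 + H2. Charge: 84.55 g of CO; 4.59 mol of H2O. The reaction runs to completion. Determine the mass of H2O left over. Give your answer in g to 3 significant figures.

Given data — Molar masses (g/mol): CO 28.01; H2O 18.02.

n(CO) = 84.55 / 28.01 = 3.019 mol
n(H2O) = 4.590 mol
n/ν → CO: 3.019, H2O: 4.590; CO is limiting.
H2O consumed = (1/1) × 3.019 = 3.019 mol
H2O remaining = 4.590 − 3.019 = 1.571 mol
mass = 1.571 × 18.02 = 28.31 g

28.3 g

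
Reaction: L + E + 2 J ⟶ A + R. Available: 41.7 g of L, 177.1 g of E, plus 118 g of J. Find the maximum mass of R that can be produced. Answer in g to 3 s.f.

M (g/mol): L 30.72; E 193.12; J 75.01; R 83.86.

n(L) = 41.70 / 30.72 = 1.357 mol
n(E) = 177.1 / 193.12 = 0.9170 mol
n(J) = 118.0 / 75.01 = 1.573 mol
n/ν for L = 1.357/1 = 1.357
n/ν for E = 0.9170/1 = 0.9170
n/ν for J = 1.573/2 = 0.7865
Smallest n/ν is J → limiting reagent.
n(R) = (1/2) × 1.573 = 0.7865 mol
mass = 0.7865 × 83.86 = 65.96 g

66.0 g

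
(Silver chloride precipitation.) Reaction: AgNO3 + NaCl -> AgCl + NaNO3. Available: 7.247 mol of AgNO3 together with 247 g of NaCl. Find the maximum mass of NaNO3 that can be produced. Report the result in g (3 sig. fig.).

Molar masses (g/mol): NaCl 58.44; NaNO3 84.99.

n(AgNO3) = 7.247 mol
n(NaCl) = 247.0 / 58.44 = 4.227 mol
n/ν → AgNO3: 7.247, NaCl: 4.227; NaCl is limiting.
n(NaNO3) = (1/1) × 4.227 = 4.227 mol
mass = 4.227 × 84.99 = 359.3 g

359 g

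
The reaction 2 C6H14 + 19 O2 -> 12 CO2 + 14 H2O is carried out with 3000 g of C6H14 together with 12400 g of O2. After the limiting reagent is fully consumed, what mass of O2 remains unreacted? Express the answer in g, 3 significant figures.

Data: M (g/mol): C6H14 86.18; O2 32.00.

n(C6H14) = 3000 / 86.18 = 34.81 mol
n(O2) = 12400 / 32.00 = 387.5 mol
n/ν for C6H14 = 34.81/2 = 17.41
n/ν for O2 = 387.5/19 = 20.39
Smallest n/ν is C6H14 → limiting reagent.
O2 consumed = (19/2) × 34.81 = 330.7 mol
O2 remaining = 387.5 − 330.7 = 56.80 mol
mass = 56.80 × 32.00 = 1818 g

1820 g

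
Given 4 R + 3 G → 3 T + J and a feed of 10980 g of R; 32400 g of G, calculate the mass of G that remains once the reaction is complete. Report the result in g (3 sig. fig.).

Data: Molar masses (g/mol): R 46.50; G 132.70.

n(R) = 10980 / 46.50 = 236.1 mol
n(G) = 32400 / 132.70 = 244.2 mol
n/ν for R = 236.1/4 = 59.03
n/ν for G = 244.2/3 = 81.40
Smallest n/ν is R → limiting reagent.
G consumed = (3/4) × 236.1 = 177.1 mol
G remaining = 244.2 − 177.1 = 67.10 mol
mass = 67.10 × 132.70 = 8904 g

8900 g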